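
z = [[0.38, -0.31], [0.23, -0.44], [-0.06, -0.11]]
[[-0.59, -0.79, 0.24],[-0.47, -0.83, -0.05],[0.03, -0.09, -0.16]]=z @ [[-1.21, -0.97, 1.28],[0.43, 1.37, 0.79]]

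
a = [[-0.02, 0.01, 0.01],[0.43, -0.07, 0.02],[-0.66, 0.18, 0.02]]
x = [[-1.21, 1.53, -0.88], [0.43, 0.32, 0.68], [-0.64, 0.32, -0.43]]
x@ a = [[1.26, -0.28, 0.00],[-0.32, 0.10, 0.02],[0.43, -0.11, -0.01]]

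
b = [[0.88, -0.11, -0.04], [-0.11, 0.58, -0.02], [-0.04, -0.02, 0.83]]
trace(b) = 2.29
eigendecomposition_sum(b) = [[0.05, 0.16, 0.02], [0.16, 0.48, 0.06], [0.02, 0.06, 0.01]] + [[0.76, -0.23, -0.27], [-0.23, 0.07, 0.08], [-0.27, 0.08, 0.09]] + [[0.06,-0.04,0.21], [-0.04,0.03,-0.16], [0.21,-0.16,0.73]]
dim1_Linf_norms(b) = [0.88, 0.58, 0.83]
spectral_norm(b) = 0.93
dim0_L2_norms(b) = [0.89, 0.59, 0.83]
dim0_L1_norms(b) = [1.03, 0.71, 0.89]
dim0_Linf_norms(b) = [0.88, 0.58, 0.83]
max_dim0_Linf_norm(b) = 0.88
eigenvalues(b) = [0.54, 0.93, 0.82]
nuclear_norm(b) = 2.29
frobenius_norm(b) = 1.35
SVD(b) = [[-0.91, -0.27, -0.32], [0.27, 0.2, -0.94], [0.32, -0.94, -0.11]] @ diag([0.9267450989203483, 0.8227152936877533, 0.5405396073918984]) @ [[-0.91,0.27,0.32], [-0.27,0.20,-0.94], [-0.32,-0.94,-0.11]]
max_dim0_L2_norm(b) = 0.89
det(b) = 0.41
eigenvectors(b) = [[0.32, 0.91, 0.27], [0.94, -0.27, -0.2], [0.11, -0.32, 0.94]]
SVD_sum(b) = [[0.76,-0.23,-0.27], [-0.23,0.07,0.08], [-0.27,0.08,0.09]] + [[0.06, -0.04, 0.21], [-0.04, 0.03, -0.16], [0.21, -0.16, 0.73]] + [[0.05, 0.16, 0.02], [0.16, 0.48, 0.06], [0.02, 0.06, 0.01]]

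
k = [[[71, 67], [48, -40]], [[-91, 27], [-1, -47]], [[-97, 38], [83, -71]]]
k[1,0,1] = 27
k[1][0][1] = 27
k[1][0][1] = 27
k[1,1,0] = -1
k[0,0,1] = 67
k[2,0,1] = 38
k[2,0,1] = 38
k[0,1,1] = -40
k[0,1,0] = 48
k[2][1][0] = 83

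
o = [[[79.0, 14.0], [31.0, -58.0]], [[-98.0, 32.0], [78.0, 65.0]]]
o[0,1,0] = 31.0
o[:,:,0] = [[79.0, 31.0], [-98.0, 78.0]]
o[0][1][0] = 31.0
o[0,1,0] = 31.0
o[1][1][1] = 65.0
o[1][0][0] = -98.0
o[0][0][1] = 14.0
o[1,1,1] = 65.0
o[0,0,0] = 79.0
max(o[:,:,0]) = 79.0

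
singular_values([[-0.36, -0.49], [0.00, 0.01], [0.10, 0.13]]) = [0.63, 0.01]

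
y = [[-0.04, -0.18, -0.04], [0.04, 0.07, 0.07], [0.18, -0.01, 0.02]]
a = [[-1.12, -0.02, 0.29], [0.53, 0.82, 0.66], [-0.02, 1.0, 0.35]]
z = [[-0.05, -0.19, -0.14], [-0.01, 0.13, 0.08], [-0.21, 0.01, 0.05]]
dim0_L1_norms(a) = [1.67, 1.84, 1.3]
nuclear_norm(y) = 0.44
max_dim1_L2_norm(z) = 0.24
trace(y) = 0.05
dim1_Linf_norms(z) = [0.19, 0.13, 0.21]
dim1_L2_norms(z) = [0.24, 0.15, 0.22]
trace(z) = 0.13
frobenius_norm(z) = 0.36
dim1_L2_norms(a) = [1.16, 1.18, 1.06]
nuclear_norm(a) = 3.03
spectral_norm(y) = 0.22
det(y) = -0.00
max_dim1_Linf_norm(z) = 0.21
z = y @ a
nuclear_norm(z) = 0.52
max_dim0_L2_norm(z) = 0.23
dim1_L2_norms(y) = [0.19, 0.11, 0.18]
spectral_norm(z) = 0.28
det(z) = -0.00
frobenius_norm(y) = 0.28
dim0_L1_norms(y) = [0.26, 0.26, 0.13]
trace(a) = 0.05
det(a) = 0.58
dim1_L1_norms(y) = [0.26, 0.18, 0.21]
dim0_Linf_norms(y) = [0.18, 0.18, 0.07]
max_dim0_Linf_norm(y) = 0.18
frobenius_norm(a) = 1.96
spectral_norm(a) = 1.54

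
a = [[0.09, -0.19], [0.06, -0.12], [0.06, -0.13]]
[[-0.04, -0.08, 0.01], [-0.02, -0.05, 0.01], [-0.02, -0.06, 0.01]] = a @ [[-0.44, -0.27, 0.19], [-0.02, 0.31, 0.04]]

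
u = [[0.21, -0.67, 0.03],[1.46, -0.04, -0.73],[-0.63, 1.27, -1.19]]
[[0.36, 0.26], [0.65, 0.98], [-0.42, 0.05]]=u@[[0.28, 0.38], [-0.47, -0.30], [-0.3, -0.56]]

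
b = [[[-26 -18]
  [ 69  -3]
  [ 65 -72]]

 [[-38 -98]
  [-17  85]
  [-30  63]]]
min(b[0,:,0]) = -26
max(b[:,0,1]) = -18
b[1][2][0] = -30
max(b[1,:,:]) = 85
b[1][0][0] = -38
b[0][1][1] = -3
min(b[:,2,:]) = -72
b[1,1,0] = -17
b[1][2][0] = -30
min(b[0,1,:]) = -3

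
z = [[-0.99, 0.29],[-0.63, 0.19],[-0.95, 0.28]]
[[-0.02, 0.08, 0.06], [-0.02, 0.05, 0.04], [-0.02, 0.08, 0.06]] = z@ [[0.01, -0.02, -0.02], [-0.05, 0.2, 0.15]]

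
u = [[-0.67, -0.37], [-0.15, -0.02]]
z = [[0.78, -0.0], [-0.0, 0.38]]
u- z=[[-1.45,-0.37], [-0.15,-0.4]]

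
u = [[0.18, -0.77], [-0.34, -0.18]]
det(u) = -0.29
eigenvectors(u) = [[0.9, 0.73], [-0.43, 0.68]]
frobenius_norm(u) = 0.88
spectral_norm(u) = 0.80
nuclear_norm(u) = 1.17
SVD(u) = [[0.99,0.16], [0.16,-0.99]] @ diag([0.7984595101633017, 0.3684595101633018]) @ [[0.16, -0.99],[0.99, 0.16]]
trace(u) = 0.00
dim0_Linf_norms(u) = [0.34, 0.77]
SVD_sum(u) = [[0.12, -0.78], [0.02, -0.12]] + [[0.06, 0.01], [-0.36, -0.06]]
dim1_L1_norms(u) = [0.95, 0.52]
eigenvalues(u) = [0.54, -0.54]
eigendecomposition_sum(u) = [[0.36,-0.39], [-0.17,0.18]] + [[-0.18, -0.38], [-0.17, -0.36]]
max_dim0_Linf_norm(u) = 0.77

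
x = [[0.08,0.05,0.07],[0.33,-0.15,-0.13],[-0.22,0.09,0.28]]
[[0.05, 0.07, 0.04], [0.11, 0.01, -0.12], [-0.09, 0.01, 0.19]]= x@[[0.48, 0.36, -0.07], [0.36, 0.61, 0.11], [-0.07, 0.11, 0.60]]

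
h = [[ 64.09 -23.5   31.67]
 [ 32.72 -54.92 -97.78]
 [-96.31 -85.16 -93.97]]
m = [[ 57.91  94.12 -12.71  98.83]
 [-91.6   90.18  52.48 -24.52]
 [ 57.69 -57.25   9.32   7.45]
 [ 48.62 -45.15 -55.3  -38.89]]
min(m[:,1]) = -57.25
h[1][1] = -54.92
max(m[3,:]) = 48.62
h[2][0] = -96.31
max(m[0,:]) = 98.83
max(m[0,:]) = 98.83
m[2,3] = 7.45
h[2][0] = -96.31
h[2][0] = -96.31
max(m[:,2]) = 52.48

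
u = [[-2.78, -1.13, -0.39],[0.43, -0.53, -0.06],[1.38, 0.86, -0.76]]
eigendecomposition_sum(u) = [[-3.66, -1.99, -1.14],[1.11, 0.60, 0.34],[3.02, 1.64, 0.94]] + [[1.02, 0.31, 1.12], [-0.9, -0.28, -0.99], [-1.71, -0.53, -1.88]] + [[-0.14, 0.54, -0.37], [0.22, -0.85, 0.58], [0.07, -0.26, 0.17]]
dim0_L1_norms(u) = [4.59, 2.52, 1.21]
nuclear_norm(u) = 4.95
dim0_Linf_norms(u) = [2.78, 1.13, 0.76]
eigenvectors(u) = [[0.75, 0.47, 0.52], [-0.23, -0.41, -0.82], [-0.62, -0.78, -0.24]]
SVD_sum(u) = [[-2.74, -1.21, 0.02], [0.17, 0.07, -0.0], [1.48, 0.65, -0.01]] + [[-0.08, 0.17, -0.36], [0.05, -0.11, 0.22], [-0.15, 0.32, -0.69]] + [[0.04,-0.09,-0.05], [0.22,-0.5,-0.28], [0.05,-0.11,-0.06]]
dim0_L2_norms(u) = [3.13, 1.52, 0.86]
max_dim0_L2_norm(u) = 3.13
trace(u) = -4.07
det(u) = -1.97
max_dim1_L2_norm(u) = 3.03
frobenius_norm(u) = 3.58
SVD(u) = [[-0.88, 0.44, 0.18], [0.05, -0.28, 0.96], [0.47, 0.85, 0.22]] @ diag([3.4090037938973454, 0.9060784891703804, 0.6372714528803431]) @ [[0.92,0.4,-0.01],[-0.19,0.42,-0.89],[0.35,-0.81,-0.46]]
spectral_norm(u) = 3.41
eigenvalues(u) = [-2.12, -1.13, -0.82]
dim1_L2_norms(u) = [3.03, 0.69, 1.79]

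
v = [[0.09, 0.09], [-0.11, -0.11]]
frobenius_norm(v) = 0.20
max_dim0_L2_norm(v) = 0.14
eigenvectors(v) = [[0.71, -0.63], [-0.71, 0.77]]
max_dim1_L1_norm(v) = 0.22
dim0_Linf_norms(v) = [0.11, 0.11]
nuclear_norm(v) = 0.20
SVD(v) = [[-0.63, 0.77], [0.77, 0.63]] @ diag([0.20099751242241784, 1.7317482374007174e-17]) @ [[-0.71, -0.71],[-0.71, 0.71]]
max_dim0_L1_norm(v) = 0.2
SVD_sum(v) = [[0.09, 0.09], [-0.11, -0.11]] + [[-0.0, 0.00], [-0.0, 0.0]]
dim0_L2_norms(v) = [0.14, 0.14]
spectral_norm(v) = 0.20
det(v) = -0.00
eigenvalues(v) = [0.0, -0.02]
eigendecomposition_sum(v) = [[0.0, 0.00], [-0.00, -0.0]] + [[0.09, 0.09], [-0.11, -0.11]]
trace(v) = -0.02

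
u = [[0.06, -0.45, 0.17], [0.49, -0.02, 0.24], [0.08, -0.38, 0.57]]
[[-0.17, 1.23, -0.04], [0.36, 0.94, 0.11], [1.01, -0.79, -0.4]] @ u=[[0.59,0.07,0.24], [0.49,-0.22,0.35], [-0.36,-0.29,-0.25]]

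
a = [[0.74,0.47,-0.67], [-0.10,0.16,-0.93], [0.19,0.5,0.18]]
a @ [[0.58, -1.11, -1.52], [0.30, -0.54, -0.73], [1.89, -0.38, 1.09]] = [[-0.7, -0.82, -2.2], [-1.77, 0.38, -0.98], [0.6, -0.55, -0.46]]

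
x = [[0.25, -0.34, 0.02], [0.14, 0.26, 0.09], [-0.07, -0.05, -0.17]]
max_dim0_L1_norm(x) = 0.65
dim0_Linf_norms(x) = [0.25, 0.34, 0.17]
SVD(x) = [[-0.89,-0.42,0.18],[0.45,-0.74,0.50],[-0.08,0.53,0.85]] @ diag([0.45192473353026935, 0.30489736681102214, 0.11358534648140203]) @ [[-0.34, 0.94, 0.08], [-0.81, -0.25, -0.54], [0.49, 0.25, -0.84]]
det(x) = -0.02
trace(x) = 0.34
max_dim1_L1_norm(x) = 0.61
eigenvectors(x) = [[0.84+0.00j,(0.84-0j),-0.18+0.00j], [0.01-0.52j,(0.01+0.52j),(-0.15+0j)], [(-0.09+0.11j),-0.09-0.11j,0.97+0.00j]]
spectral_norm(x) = 0.45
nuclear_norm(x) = 0.87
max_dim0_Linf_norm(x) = 0.34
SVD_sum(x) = [[0.14, -0.38, -0.03], [-0.07, 0.19, 0.02], [0.01, -0.03, -0.00]] + [[0.1, 0.03, 0.07], [0.18, 0.06, 0.12], [-0.13, -0.04, -0.09]] + [[0.01, 0.0, -0.02], [0.03, 0.01, -0.05], [0.05, 0.02, -0.08]]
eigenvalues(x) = [(0.24+0.21j), (0.24-0.21j), (-0.15+0j)]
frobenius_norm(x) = 0.56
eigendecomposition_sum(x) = [[(0.12+0.11j),  -0.17+0.21j,  (-0+0.05j)],[0.07-0.08j,  (0.13+0.11j),  (0.03+0j)],[-0.03+0.00j,  (-0.01-0.04j),  -0.01-0.01j]] + [[(0.12-0.11j), -0.17-0.21j, -0.00-0.05j], [(0.07+0.08j), 0.13-0.11j, (0.03-0j)], [(-0.03-0j), (-0.01+0.04j), (-0.01+0.01j)]] + [[-0j, 0.01+0.00j, (0.03+0j)], [0.00-0.00j, 0.01+0.00j, (0.02+0j)], [-0.02+0.00j, (-0.03-0j), -0.16-0.00j]]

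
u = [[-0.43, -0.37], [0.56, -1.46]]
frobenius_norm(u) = 1.66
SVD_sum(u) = [[0.07, -0.21], [0.49, -1.48]] + [[-0.5, -0.16], [0.07, 0.02]]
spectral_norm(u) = 1.58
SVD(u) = [[0.14, 0.99], [0.99, -0.14]] @ diag([1.576898219803564, 0.5295205419814711]) @ [[0.31,-0.95], [-0.95,-0.31]]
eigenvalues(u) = [-0.7, -1.19]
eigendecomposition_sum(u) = [[-1.1, 0.54], [-0.82, 0.40]] + [[0.67, -0.91], [1.38, -1.86]]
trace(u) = -1.89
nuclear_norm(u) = 2.11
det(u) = 0.83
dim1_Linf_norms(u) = [0.43, 1.46]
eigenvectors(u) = [[0.8, 0.44], [0.60, 0.9]]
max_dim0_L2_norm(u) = 1.51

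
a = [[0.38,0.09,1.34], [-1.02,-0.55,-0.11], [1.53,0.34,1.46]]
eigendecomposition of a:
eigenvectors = [[-0.54, 0.29, -0.29], [0.22, 0.90, 0.95], [-0.82, -0.33, 0.07]]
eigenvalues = [2.38, -0.84, -0.25]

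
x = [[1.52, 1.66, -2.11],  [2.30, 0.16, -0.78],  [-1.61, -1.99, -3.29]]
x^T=[[1.52, 2.30, -1.61], [1.66, 0.16, -1.99], [-2.11, -0.78, -3.29]]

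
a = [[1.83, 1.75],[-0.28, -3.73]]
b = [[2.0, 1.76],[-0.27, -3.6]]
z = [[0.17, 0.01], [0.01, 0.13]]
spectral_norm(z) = 0.17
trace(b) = -1.60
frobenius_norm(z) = 0.21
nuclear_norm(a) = 5.75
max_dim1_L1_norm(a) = 4.01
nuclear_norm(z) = 0.30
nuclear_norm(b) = 5.79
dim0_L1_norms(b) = [2.27, 5.36]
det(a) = -6.34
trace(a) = -1.90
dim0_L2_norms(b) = [2.02, 4.01]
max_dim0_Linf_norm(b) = 3.6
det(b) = -6.72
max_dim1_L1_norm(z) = 0.18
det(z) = 0.02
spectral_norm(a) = 4.27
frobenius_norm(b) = 4.49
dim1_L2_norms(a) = [2.53, 3.74]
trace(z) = 0.30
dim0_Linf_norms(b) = [2.0, 3.6]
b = a + z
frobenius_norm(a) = 4.52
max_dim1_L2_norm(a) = 3.74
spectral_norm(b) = 4.19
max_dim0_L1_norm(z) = 0.18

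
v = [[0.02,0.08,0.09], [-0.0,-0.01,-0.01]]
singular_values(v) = [0.12, 0.0]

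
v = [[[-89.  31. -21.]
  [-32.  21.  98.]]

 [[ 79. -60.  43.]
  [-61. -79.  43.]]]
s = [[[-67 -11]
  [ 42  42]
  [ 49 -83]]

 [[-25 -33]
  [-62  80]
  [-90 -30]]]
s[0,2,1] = -83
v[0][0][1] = 31.0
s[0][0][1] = -11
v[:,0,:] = [[-89.0, 31.0, -21.0], [79.0, -60.0, 43.0]]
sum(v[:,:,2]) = 163.0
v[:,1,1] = [21.0, -79.0]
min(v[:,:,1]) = -79.0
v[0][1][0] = -32.0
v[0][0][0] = -89.0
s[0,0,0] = -67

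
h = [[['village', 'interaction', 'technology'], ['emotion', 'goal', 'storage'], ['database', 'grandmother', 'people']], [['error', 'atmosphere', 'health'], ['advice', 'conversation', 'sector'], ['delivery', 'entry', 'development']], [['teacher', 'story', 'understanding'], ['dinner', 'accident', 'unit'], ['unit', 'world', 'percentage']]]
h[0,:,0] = ['village', 'emotion', 'database']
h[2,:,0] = ['teacher', 'dinner', 'unit']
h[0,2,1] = 'grandmother'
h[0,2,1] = 'grandmother'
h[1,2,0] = 'delivery'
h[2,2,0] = 'unit'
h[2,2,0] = 'unit'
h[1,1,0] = 'advice'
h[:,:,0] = [['village', 'emotion', 'database'], ['error', 'advice', 'delivery'], ['teacher', 'dinner', 'unit']]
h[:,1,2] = ['storage', 'sector', 'unit']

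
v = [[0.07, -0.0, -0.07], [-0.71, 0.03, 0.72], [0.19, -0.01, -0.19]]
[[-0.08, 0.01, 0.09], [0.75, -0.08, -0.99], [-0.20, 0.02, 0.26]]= v@[[-0.46,0.84,-0.02], [-1.34,-0.02,-0.78], [0.64,0.72,-1.36]]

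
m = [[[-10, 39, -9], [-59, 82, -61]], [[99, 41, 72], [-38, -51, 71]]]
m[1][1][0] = -38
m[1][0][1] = 41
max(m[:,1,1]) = 82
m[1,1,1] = -51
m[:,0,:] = [[-10, 39, -9], [99, 41, 72]]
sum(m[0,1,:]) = -38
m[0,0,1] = 39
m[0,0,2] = -9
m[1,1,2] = 71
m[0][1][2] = -61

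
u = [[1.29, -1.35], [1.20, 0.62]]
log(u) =[[0.69, -1.0], [0.89, 0.19]]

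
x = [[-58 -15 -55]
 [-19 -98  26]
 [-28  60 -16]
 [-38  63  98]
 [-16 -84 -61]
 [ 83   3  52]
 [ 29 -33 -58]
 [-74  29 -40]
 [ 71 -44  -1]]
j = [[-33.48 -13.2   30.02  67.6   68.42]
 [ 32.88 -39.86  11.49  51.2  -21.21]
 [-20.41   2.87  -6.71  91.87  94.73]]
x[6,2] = -58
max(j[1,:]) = 51.2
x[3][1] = 63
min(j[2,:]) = -20.41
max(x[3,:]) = 98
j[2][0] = -20.41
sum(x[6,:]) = -62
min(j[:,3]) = 51.2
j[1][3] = 51.2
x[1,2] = 26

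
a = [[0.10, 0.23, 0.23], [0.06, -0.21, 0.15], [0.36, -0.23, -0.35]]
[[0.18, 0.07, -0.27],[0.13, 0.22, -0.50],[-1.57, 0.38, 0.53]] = a @ [[-2.52, 1.07, 0.01], [0.00, -0.49, 0.90], [1.88, 0.33, -2.09]]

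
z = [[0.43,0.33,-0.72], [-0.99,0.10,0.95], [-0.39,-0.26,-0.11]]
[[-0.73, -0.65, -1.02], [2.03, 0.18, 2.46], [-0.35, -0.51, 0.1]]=z@[[-0.55, 1.14, -1.29], [1.57, -0.36, 1.07], [1.4, 1.42, 1.13]]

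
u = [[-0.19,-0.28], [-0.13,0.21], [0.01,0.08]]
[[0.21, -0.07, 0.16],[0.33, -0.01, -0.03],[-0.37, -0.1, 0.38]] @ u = [[-0.03, -0.06], [-0.06, -0.10], [0.09, 0.11]]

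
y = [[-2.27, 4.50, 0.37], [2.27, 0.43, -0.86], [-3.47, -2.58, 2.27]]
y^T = [[-2.27, 2.27, -3.47],  [4.50, 0.43, -2.58],  [0.37, -0.86, 2.27]]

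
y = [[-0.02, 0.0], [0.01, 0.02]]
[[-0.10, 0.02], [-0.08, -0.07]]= y@[[5.08, -1.10], [-6.3, -2.86]]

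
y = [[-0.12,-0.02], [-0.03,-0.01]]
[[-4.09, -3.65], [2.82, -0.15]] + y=[[-4.21, -3.67], [2.79, -0.16]]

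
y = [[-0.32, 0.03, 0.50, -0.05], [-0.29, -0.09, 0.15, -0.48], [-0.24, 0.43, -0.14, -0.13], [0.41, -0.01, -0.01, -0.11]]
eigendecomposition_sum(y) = [[(-0.05+0.12j), 0.10-0.03j, (0.09+0.07j), (-0.06+0.1j)], [-0.16+0.02j, 0.09+0.09j, (-0.03+0.13j), -0.14-0.00j], [(-0.13+0.08j), (0.11+0.04j), 0.03+0.13j, (-0.12+0.05j)], [0.07+0.08j, (0.01-0.09j), 0.09-0.04j, 0.06+0.08j]] + [[(-0.05-0.12j),(0.1+0.03j),(0.09-0.07j),(-0.06-0.1j)], [(-0.16-0.02j),0.09-0.09j,(-0.03-0.13j),(-0.14+0j)], [-0.13-0.08j,0.11-0.04j,0.03-0.13j,(-0.12-0.05j)], [(0.07-0.08j),0.01+0.09j,0.09+0.04j,0.06-0.08j]] + [[-0.11+0.07j, -0.09-0.15j, 0.16+0.07j, (0.03-0.15j)], [0.01+0.10j, (-0.14+0.01j), 0.11-0.09j, -0.10-0.07j], [0.01-0.08j, (0.1+0.02j), (-0.1+0.05j), (0.06+0.07j)], [(0.13+0j), -0.02+0.17j, (-0.09-0.15j), -0.11+0.11j]] + [[-0.11-0.07j,(-0.09+0.15j),(0.16-0.07j),0.03+0.15j], [(0.01-0.1j),(-0.14-0.01j),0.11+0.09j,-0.10+0.07j], [0.01+0.08j,(0.1-0.02j),-0.10-0.05j,(0.06-0.07j)], [0.13-0.00j,(-0.02-0.17j),-0.09+0.15j,-0.11-0.11j]]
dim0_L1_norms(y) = [1.26, 0.56, 0.8, 0.77]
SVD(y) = [[-0.65, -0.38, -0.44, -0.49],[-0.62, -0.12, 0.74, 0.25],[-0.27, 0.89, 0.04, -0.35],[0.35, -0.21, 0.52, -0.75]] @ diag([0.7841185058467045, 0.5282186260442182, 0.4356484523457632, 0.2768640060705464]) @ [[0.76, -0.11, -0.49, 0.42], [-0.28, 0.73, -0.62, -0.03], [0.30, -0.16, -0.27, -0.90], [-0.51, -0.65, -0.55, 0.11]]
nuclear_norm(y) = 2.02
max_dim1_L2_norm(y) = 0.6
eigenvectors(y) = [[-0.21+0.42j, (-0.21-0.42j), -0.58+0.00j, -0.58-0.00j], [(-0.57+0j), -0.57-0.00j, (-0.2+0.41j), (-0.2-0.41j)], [-0.49+0.23j, -0.49-0.23j, (0.22-0.27j), 0.22+0.27j], [0.23+0.32j, 0.23-0.32j, 0.47+0.33j, (0.47-0.33j)]]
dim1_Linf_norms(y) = [0.5, 0.48, 0.43, 0.41]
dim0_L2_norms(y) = [0.64, 0.44, 0.54, 0.51]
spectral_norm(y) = 0.78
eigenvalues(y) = [(0.12+0.42j), (0.12-0.42j), (-0.45+0.23j), (-0.45-0.23j)]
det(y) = 0.05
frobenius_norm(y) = 1.08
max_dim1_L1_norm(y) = 1.01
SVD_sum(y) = [[-0.39, 0.06, 0.25, -0.21],[-0.37, 0.05, 0.24, -0.20],[-0.16, 0.02, 0.10, -0.09],[0.21, -0.03, -0.13, 0.11]] + [[0.06, -0.14, 0.12, 0.01], [0.02, -0.05, 0.04, 0.0], [-0.13, 0.35, -0.29, -0.02], [0.03, -0.08, 0.07, 0.00]] + [[-0.06, 0.03, 0.05, 0.17],[0.10, -0.05, -0.09, -0.29],[0.00, -0.0, -0.0, -0.01],[0.07, -0.04, -0.06, -0.2]] + [[0.07, 0.09, 0.07, -0.02],[-0.04, -0.05, -0.04, 0.01],[0.05, 0.06, 0.05, -0.01],[0.11, 0.14, 0.11, -0.02]]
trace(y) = -0.66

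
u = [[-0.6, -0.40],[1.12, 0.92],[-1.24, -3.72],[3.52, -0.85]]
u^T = [[-0.60, 1.12, -1.24, 3.52], [-0.4, 0.92, -3.72, -0.85]]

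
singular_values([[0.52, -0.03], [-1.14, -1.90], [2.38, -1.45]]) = [2.82, 2.23]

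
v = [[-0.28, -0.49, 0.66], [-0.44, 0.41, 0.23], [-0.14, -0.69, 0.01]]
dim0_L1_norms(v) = [0.86, 1.59, 0.9]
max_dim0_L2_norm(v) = 0.94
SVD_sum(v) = [[-0.2, -0.67, 0.39], [0.03, 0.10, -0.06], [-0.15, -0.52, 0.3]] + [[-0.18, 0.16, 0.19],[-0.35, 0.33, 0.38],[0.16, -0.15, -0.17]] + [[0.1, 0.02, 0.08], [-0.12, -0.02, -0.09], [-0.15, -0.02, -0.12]]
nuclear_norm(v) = 2.03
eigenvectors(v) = [[-0.72+0.00j, (-0.72-0j), 0.63+0.00j], [-0.34-0.05j, -0.34+0.05j, (-0.6+0j)], [(-0.26-0.55j), (-0.26+0.55j), 0.48+0.00j]]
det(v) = 0.21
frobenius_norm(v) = 1.29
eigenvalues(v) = [(-0.27+0.47j), (-0.27-0.47j), (0.69+0j)]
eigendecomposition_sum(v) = [[-0.24+0.08j, -0.01+0.21j, 0.31+0.16j], [(-0.12+0.02j), -0.02+0.10j, (0.14+0.1j)], [(-0.15-0.16j), (-0.17+0.07j), (-0.01+0.29j)]] + [[-0.24-0.08j, -0.01-0.21j, (0.31-0.16j)], [-0.12-0.02j, -0.02-0.10j, (0.14-0.1j)], [(-0.15+0.16j), (-0.17-0.07j), (-0.01-0.29j)]] + [[0.21-0.00j,-0.47-0.00j,0.04-0.00j],  [-0.20+0.00j,0.45+0.00j,-0.04+0.00j],  [(0.16-0j),(-0.36-0j),0.03-0.00j]]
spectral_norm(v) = 1.02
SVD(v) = [[0.79, -0.42, 0.46], [-0.12, -0.83, -0.55], [0.61, 0.38, -0.7]] @ diag([1.0188745611478964, 0.743064444978454, 0.27248827360923866]) @ [[-0.25, -0.84, 0.49], [0.58, -0.53, -0.62], [0.78, 0.13, 0.61]]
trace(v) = 0.14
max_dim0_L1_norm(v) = 1.59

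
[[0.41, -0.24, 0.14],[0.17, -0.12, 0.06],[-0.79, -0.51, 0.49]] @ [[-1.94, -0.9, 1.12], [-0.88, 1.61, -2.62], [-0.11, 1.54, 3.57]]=[[-0.60, -0.54, 1.59], [-0.23, -0.25, 0.72], [1.93, 0.64, 2.20]]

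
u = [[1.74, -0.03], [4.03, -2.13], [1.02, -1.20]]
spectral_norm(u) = 5.03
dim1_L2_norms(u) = [1.74, 4.56, 1.57]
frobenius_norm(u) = 5.13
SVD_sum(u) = [[1.39, -0.71], [4.06, -2.07], [1.30, -0.66]] + [[0.35, 0.68],[-0.03, -0.06],[-0.28, -0.54]]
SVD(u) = [[-0.31,0.78], [-0.91,-0.07], [-0.29,-0.62]] @ diag([5.033104724196307, 0.9770142451739487]) @ [[-0.89,0.45],[0.45,0.89]]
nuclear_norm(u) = 6.01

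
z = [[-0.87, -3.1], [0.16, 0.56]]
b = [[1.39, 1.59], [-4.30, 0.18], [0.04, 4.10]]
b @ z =[[-0.95, -3.42], [3.77, 13.43], [0.62, 2.17]]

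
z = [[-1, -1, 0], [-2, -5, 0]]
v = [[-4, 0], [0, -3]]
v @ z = [[4, 4, 0], [6, 15, 0]]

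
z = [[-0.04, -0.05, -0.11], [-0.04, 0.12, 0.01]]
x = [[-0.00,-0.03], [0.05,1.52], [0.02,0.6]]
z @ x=[[-0.0, -0.14], [0.01, 0.19]]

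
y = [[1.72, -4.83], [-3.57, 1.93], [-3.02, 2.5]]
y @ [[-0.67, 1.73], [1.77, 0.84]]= [[-9.7, -1.08],[5.81, -4.55],[6.45, -3.12]]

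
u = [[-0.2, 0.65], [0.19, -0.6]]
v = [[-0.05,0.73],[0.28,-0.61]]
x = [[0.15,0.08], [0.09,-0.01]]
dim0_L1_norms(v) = [0.33, 1.34]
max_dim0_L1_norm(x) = 0.24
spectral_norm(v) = 0.98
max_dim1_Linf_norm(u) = 0.65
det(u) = -0.00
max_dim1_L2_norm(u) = 0.68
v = u + x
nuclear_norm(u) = 0.93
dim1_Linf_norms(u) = [0.65, 0.6]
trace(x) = 0.14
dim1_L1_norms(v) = [0.78, 0.89]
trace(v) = -0.66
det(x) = -0.01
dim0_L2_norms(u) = [0.28, 0.88]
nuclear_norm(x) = 0.23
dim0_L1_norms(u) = [0.39, 1.25]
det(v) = -0.17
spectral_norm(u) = 0.93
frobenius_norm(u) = 0.93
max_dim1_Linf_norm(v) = 0.73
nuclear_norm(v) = 1.15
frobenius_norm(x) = 0.19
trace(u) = -0.80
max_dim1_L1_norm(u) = 0.85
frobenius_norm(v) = 0.99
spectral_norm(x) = 0.19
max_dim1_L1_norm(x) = 0.23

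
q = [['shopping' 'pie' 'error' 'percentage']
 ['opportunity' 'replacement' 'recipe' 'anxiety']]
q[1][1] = 'replacement'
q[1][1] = 'replacement'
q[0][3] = 'percentage'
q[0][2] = 'error'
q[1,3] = 'anxiety'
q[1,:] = ['opportunity', 'replacement', 'recipe', 'anxiety']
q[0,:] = ['shopping', 'pie', 'error', 'percentage']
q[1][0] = 'opportunity'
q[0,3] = 'percentage'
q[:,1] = ['pie', 'replacement']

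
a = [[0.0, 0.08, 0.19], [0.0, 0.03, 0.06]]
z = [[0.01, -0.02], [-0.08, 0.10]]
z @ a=[[0.00,0.00,0.00], [0.00,-0.0,-0.01]]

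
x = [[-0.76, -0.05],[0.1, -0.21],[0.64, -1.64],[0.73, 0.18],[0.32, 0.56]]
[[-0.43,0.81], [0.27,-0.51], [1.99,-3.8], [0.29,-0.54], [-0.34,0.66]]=x @ [[0.63, -1.19], [-0.97, 1.85]]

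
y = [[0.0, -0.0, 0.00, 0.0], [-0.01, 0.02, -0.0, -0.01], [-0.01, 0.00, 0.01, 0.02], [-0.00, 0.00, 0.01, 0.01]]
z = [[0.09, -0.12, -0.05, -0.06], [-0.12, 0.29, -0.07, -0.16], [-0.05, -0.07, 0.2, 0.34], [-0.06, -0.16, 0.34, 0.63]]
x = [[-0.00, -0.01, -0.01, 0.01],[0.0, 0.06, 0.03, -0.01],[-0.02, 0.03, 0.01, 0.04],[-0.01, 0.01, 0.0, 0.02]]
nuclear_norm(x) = 0.13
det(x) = 0.00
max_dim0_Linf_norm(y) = 0.02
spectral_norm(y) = 0.03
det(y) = 0.00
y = x @ z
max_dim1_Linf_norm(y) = 0.02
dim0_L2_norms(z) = [0.17, 0.36, 0.4, 0.74]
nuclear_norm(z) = 1.21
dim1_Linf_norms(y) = [0.0, 0.02, 0.02, 0.01]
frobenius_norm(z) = 0.93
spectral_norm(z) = 0.87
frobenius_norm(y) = 0.04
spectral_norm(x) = 0.08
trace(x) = 0.09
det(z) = 0.00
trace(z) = 1.21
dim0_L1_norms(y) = [0.02, 0.02, 0.02, 0.04]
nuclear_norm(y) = 0.06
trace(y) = 0.04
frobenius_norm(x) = 0.09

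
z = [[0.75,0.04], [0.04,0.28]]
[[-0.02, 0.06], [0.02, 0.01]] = z@ [[-0.03, 0.08], [0.08, 0.03]]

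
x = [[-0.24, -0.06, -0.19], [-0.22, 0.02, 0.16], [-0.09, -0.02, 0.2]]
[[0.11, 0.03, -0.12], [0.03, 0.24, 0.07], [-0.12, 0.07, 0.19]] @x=[[-0.02, -0.00, -0.04],  [-0.07, 0.0, 0.05],  [-0.00, 0.0, 0.07]]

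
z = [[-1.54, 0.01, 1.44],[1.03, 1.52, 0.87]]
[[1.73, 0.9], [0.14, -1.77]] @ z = [[-1.74, 1.39, 3.27], [-2.04, -2.69, -1.34]]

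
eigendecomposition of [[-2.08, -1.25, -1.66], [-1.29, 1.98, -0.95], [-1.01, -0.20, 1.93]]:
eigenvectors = [[(-0.93+0j),  0.24-0.15j,  0.24+0.15j], [-0.29+0.00j,  (-0.88+0j),  -0.88-0.00j], [-0.21+0.00j,  0.38j,  0.00-0.38j]]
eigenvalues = [(-2.84+0j), (2.34+0.18j), (2.34-0.18j)]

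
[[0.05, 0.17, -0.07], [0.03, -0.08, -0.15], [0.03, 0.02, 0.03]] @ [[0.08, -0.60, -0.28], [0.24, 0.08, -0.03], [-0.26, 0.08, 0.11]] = [[0.06, -0.02, -0.03], [0.02, -0.04, -0.02], [-0.00, -0.01, -0.01]]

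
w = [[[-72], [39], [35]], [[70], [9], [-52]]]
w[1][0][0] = 70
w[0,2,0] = 35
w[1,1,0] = 9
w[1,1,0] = 9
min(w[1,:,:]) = -52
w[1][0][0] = 70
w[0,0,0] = -72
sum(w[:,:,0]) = 29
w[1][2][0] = -52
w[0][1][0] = 39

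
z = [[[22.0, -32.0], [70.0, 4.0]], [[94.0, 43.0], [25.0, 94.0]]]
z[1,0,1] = 43.0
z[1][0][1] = 43.0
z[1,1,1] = 94.0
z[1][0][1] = 43.0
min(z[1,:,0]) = 25.0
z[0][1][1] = 4.0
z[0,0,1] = -32.0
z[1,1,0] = 25.0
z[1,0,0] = 94.0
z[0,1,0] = 70.0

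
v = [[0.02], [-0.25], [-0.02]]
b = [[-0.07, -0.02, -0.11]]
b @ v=[[0.01]]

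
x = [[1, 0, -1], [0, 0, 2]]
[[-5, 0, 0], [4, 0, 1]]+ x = [[-4, 0, -1], [4, 0, 3]]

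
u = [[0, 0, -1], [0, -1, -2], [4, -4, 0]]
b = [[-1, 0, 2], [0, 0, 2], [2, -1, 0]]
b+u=[[-1, 0, 1], [0, -1, 0], [6, -5, 0]]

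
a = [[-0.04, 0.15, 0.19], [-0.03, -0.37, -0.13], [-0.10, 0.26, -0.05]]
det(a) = -0.009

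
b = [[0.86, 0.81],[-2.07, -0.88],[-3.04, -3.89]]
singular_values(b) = [5.46, 1.01]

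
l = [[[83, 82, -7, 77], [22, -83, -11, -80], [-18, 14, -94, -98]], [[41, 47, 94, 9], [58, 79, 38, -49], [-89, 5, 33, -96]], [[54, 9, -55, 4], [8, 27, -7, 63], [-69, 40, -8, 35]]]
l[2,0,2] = -55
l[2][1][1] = 27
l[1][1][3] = -49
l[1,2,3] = -96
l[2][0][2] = -55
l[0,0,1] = 82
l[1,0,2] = 94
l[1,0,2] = 94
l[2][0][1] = 9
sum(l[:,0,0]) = 178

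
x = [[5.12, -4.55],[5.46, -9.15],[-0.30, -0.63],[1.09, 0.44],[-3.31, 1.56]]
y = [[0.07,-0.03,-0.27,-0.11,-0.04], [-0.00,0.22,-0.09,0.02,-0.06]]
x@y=[[0.36, -1.15, -0.97, -0.65, 0.07], [0.38, -2.18, -0.65, -0.78, 0.33], [-0.02, -0.13, 0.14, 0.02, 0.05], [0.08, 0.06, -0.33, -0.11, -0.07], [-0.23, 0.44, 0.75, 0.4, 0.04]]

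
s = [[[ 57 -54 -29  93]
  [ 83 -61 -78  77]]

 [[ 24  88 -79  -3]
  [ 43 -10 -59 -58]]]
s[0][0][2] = -29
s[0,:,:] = [[57, -54, -29, 93], [83, -61, -78, 77]]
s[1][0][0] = 24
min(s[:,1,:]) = -78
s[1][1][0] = 43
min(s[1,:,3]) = -58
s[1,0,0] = 24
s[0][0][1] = -54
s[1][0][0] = 24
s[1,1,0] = 43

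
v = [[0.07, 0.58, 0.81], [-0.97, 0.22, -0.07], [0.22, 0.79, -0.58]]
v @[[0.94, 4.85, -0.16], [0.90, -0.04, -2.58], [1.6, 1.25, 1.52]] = [[1.88, 1.33, -0.28], [-0.83, -4.80, -0.52], [-0.01, 0.31, -2.96]]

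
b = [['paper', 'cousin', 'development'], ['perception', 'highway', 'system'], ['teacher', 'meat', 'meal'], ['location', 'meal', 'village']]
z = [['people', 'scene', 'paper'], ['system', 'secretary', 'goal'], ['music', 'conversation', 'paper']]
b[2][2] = 'meal'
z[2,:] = ['music', 'conversation', 'paper']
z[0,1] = 'scene'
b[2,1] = 'meat'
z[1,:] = ['system', 'secretary', 'goal']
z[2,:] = ['music', 'conversation', 'paper']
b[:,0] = ['paper', 'perception', 'teacher', 'location']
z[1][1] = 'secretary'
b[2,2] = 'meal'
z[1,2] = 'goal'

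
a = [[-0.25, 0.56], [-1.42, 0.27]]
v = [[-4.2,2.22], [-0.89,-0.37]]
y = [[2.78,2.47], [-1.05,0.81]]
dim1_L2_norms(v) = [4.75, 0.96]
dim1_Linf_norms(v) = [4.2, 0.89]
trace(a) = 0.02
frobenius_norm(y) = 3.95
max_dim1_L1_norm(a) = 1.69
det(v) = 3.53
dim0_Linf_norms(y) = [2.78, 2.47]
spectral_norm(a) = 1.49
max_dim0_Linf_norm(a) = 1.42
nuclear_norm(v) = 5.53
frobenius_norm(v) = 4.85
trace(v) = -4.57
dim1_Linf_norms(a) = [0.56, 1.42]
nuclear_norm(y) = 5.03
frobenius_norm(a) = 1.57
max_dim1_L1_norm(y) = 5.25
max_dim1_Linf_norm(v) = 4.2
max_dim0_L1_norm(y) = 3.83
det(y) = 4.85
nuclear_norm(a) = 1.98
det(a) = 0.73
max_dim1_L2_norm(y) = 3.72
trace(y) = 3.59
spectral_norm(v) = 4.79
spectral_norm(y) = 3.73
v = y @ a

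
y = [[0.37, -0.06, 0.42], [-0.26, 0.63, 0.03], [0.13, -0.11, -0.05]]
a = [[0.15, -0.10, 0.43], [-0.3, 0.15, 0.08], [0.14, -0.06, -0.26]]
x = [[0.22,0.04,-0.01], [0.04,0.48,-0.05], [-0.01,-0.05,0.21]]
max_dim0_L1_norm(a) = 0.77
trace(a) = 0.04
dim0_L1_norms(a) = [0.59, 0.31, 0.77]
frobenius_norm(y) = 0.90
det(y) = -0.03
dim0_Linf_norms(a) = [0.3, 0.15, 0.43]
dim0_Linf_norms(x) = [0.22, 0.48, 0.21]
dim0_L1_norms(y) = [0.76, 0.8, 0.5]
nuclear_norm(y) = 1.33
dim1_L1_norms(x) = [0.27, 0.57, 0.27]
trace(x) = 0.91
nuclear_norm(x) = 0.91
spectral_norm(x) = 0.50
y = x + a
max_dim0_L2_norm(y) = 0.64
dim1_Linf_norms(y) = [0.42, 0.63, 0.13]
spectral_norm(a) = 0.51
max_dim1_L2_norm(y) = 0.68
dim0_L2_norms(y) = [0.47, 0.64, 0.42]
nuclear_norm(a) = 0.92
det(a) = 0.00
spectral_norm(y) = 0.75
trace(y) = 0.95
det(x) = 0.02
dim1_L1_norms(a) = [0.68, 0.53, 0.46]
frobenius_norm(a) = 0.65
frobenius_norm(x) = 0.58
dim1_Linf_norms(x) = [0.22, 0.48, 0.21]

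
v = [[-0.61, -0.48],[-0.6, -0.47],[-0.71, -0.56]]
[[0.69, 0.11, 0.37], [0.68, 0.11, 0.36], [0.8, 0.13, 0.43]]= v @ [[-0.73, -0.21, -0.31], [-0.51, 0.03, -0.37]]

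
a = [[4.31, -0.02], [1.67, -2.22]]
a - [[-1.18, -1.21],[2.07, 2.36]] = [[5.49, 1.19], [-0.4, -4.58]]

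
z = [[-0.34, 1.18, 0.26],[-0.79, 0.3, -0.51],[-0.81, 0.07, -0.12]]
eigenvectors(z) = [[(0.69+0j),(0.69-0j),-0.47+0.00j], [0.03+0.52j,(0.03-0.52j),-0.44+0.00j], [(0.09+0.5j),0.09-0.50j,0.76+0.00j]]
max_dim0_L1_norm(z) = 1.94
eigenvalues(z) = [(-0.25+1.09j), (-0.25-1.09j), (0.34+0j)]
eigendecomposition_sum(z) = [[(-0.18+0.51j), (0.53-0.09j), 0.20+0.27j], [(-0.4-0.11j), 0.09+0.40j, -0.19+0.16j], [-0.40-0.06j, 0.14+0.37j, -0.17+0.18j]] + [[-0.18-0.51j, (0.53+0.09j), (0.2-0.27j)], [(-0.4+0.11j), 0.09-0.40j, -0.19-0.16j], [-0.40+0.06j, (0.14-0.37j), -0.17-0.18j]] + [[0.01-0.00j,(0.12+0j),-0.13-0.00j], [(0.01-0j),(0.12+0j),-0.12-0.00j], [(-0.02+0j),-0.20-0.00j,0.21+0.00j]]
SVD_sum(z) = [[-0.73, 0.74, -0.11], [-0.57, 0.58, -0.08], [-0.44, 0.44, -0.06]] + [[0.4, 0.45, 0.36], [-0.3, -0.33, -0.27], [-0.27, -0.31, -0.25]] + [[-0.01, -0.0, 0.01], [0.08, 0.06, -0.16], [-0.09, -0.07, 0.19]]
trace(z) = -0.16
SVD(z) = [[-0.71,0.7,0.04], [-0.56,-0.52,-0.64], [-0.43,-0.48,0.76]] @ diag([1.4683376645826063, 0.9921034693754974, 0.2914021427875902]) @ [[0.70, -0.71, 0.10], [0.57, 0.64, 0.51], [-0.43, -0.30, 0.85]]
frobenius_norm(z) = 1.80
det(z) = 0.42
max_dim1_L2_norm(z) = 1.26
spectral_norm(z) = 1.47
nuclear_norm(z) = 2.75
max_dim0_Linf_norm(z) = 1.18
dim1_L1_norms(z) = [1.78, 1.6, 1.0]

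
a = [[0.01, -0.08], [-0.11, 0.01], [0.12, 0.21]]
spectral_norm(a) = 0.25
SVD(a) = [[0.25, 0.45], [0.19, -0.89], [-0.95, -0.06]] @ diag([0.25457530591020905, 0.11131672659903116]) @ [[-0.52, -0.85], [0.85, -0.52]]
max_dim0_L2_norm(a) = 0.22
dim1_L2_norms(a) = [0.08, 0.11, 0.24]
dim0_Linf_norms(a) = [0.12, 0.21]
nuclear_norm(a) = 0.37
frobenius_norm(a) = 0.28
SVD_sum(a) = [[-0.03,-0.05], [-0.03,-0.04], [0.13,0.21]] + [[0.04,-0.03], [-0.08,0.05], [-0.01,0.00]]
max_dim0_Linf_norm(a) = 0.21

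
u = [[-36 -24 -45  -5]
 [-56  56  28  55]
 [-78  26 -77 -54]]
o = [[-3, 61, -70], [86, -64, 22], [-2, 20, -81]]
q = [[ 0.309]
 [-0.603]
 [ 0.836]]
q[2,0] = 0.836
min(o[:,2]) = -81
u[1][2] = 28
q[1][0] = -0.603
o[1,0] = 86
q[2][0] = 0.836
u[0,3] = -5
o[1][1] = -64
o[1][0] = 86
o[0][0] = -3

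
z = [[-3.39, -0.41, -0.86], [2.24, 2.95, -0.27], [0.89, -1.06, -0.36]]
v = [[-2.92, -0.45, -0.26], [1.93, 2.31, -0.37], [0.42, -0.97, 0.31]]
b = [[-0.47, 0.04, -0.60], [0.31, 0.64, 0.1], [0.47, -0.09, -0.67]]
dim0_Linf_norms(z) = [3.39, 2.95, 0.86]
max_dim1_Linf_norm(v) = 2.92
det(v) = 0.04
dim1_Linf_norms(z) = [3.39, 2.95, 1.06]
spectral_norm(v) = 3.95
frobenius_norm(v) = 4.38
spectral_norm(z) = 4.66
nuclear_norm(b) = 2.27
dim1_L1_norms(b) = [1.11, 1.05, 1.23]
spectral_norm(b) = 0.92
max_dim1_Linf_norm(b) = 0.67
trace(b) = -0.50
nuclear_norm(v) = 5.85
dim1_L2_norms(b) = [0.76, 0.72, 0.82]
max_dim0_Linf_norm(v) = 2.92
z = v + b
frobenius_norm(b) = 1.33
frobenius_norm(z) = 5.31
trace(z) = -0.80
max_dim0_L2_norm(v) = 3.53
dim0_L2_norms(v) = [3.53, 2.55, 0.55]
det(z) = 8.64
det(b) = 0.40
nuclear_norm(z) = 7.86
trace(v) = -0.30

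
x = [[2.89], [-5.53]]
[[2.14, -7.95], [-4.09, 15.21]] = x@[[0.74, -2.75]]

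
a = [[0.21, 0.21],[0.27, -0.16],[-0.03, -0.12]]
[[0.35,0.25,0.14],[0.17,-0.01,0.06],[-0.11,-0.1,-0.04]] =a@ [[1.00,0.41,0.39], [0.65,0.76,0.27]]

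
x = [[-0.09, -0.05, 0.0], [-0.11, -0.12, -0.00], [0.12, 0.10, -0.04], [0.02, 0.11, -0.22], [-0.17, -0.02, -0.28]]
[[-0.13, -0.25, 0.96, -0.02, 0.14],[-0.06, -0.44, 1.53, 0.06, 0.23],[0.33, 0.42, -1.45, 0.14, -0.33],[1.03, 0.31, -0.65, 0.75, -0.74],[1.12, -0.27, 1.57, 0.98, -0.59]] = x @[[2.42,1.57,-7.28,1.0,-0.95], [-1.73,2.23,-6.08,-1.4,-1.03], [-5.34,-0.16,-0.75,-4.0,2.75]]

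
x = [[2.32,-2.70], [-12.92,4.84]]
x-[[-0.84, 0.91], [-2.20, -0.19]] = [[3.16,-3.61], [-10.72,5.03]]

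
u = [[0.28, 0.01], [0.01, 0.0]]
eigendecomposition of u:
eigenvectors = [[1.00, -0.04], [0.04, 1.0]]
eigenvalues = [0.28, -0.0]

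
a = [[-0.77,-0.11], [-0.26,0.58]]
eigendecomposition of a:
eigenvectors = [[-0.98, 0.08], [-0.19, -1.00]]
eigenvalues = [-0.79, 0.6]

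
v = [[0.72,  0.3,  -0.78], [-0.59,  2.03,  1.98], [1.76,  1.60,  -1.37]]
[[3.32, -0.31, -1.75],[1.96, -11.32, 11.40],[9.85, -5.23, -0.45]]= v @[[1.15, -2.15, -2.90], [3.21, -3.38, 3.78], [-1.96, -2.89, 1.02]]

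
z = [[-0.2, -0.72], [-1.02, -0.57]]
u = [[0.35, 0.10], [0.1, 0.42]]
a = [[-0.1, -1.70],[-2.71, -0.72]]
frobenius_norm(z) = 1.39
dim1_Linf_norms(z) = [0.72, 1.02]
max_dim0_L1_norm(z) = 1.29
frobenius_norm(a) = 3.28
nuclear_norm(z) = 1.78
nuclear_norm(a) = 4.45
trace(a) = -0.82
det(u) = 0.14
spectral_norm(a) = 2.88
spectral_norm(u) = 0.49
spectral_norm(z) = 1.30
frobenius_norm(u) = 0.56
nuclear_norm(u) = 0.77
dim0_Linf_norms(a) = [2.71, 1.7]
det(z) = -0.62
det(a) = -4.54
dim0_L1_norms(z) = [1.22, 1.29]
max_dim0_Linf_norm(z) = 1.02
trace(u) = 0.77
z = a @ u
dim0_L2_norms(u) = [0.36, 0.43]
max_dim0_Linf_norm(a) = 2.71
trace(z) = -0.77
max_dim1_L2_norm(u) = 0.43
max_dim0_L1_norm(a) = 2.81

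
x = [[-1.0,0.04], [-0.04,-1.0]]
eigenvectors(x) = [[0.00-0.71j, 0.00+0.71j],[(0.71+0j), 0.71-0.00j]]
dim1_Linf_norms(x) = [1.0, 1.0]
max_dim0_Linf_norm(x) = 1.0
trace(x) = -2.00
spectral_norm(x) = 1.00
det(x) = 1.00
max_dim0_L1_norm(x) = 1.04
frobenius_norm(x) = 1.42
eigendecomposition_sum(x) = [[-0.50+0.02j, 0.02+0.50j],[-0.02-0.50j, (-0.5+0.02j)]] + [[(-0.5-0.02j), 0.02-0.50j], [-0.02+0.50j, (-0.5-0.02j)]]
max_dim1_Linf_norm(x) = 1.0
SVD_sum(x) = [[-1.0,  0.00],[-0.04,  0.0]] + [[0.00, 0.04], [0.0, -1.00]]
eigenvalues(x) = [(-1+0.04j), (-1-0.04j)]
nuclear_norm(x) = 2.00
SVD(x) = [[-1.0, -0.04],[-0.04, 1.00]] @ diag([1.0007996802557444, 1.0007996802557444]) @ [[1.0, 0.00],[-0.00, -1.00]]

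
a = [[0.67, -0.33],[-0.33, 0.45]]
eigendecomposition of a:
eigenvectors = [[0.81, 0.58], [-0.58, 0.81]]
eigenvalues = [0.91, 0.21]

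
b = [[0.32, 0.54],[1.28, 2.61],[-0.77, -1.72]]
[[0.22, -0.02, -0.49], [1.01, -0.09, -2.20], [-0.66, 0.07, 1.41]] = b@ [[0.14, 0.07, -0.56],[0.32, -0.07, -0.57]]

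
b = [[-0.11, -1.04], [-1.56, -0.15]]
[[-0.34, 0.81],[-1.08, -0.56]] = b @ [[0.67, 0.44],[0.26, -0.83]]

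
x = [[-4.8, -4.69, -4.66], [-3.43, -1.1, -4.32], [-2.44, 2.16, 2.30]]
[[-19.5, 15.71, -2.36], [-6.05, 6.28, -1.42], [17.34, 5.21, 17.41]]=x @ [[-1.74, -2.64, -3.42], [4.25, -1.72, 1.31], [1.7, 1.08, 2.71]]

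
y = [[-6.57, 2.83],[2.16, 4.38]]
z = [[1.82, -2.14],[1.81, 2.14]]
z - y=[[8.39, -4.97],[-0.35, -2.24]]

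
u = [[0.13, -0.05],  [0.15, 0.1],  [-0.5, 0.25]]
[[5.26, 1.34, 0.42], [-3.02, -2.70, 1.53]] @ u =[[0.67, -0.02], [-1.56, 0.26]]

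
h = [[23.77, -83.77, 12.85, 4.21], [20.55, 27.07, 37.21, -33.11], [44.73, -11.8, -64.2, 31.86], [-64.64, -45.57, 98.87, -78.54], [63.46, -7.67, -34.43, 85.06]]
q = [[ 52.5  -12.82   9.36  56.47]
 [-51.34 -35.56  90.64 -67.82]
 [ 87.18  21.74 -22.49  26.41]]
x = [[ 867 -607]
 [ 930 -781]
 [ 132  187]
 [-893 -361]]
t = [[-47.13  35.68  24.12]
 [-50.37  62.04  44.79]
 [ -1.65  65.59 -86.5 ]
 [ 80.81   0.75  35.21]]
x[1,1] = -781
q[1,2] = 90.64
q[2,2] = -22.49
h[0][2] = 12.85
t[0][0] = -47.13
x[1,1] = -781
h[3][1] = -45.57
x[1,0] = 930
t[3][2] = 35.21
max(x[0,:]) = 867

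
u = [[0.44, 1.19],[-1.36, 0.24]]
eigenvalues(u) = [(0.34+1.27j), (0.34-1.27j)]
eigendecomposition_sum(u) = [[(0.22+0.62j), 0.60-0.16j], [-0.68+0.18j, 0.12+0.65j]] + [[0.22-0.62j,  0.60+0.16j],[(-0.68-0.18j),  0.12-0.65j]]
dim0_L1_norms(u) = [1.8, 1.43]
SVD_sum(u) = [[0.74, 0.23], [-1.17, -0.37]] + [[-0.3, 0.96], [-0.19, 0.61]]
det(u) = 1.72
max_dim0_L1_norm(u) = 1.8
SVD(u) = [[-0.53, 0.85], [0.85, 0.53]] @ diag([1.4507988966661691, 1.188310801698035]) @ [[-0.95, -0.30], [-0.30, 0.95]]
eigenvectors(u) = [[(-0.05-0.68j), (-0.05+0.68j)], [0.73+0.00j, (0.73-0j)]]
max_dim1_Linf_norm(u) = 1.36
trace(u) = 0.68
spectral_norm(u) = 1.45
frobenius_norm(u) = 1.88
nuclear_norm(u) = 2.64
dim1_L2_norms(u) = [1.27, 1.38]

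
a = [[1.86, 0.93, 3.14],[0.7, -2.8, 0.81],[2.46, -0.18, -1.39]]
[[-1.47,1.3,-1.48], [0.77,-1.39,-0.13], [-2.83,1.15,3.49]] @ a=[[-5.46, -4.74, -1.51], [0.14, 4.63, 1.47], [4.13, -6.48, -12.81]]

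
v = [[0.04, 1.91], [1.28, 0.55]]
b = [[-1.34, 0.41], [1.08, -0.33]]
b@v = [[0.47, -2.33],[-0.38, 1.88]]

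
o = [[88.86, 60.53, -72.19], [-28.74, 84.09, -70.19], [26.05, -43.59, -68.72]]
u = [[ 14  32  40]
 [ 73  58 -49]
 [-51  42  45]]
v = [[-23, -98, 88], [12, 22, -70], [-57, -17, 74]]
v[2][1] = -17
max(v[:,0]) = 12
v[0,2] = 88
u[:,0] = [14, 73, -51]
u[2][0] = -51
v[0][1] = -98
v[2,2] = 74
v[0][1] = -98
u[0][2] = 40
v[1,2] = -70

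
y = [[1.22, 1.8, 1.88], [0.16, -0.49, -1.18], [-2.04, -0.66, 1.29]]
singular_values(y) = [3.08, 2.59, 0.02]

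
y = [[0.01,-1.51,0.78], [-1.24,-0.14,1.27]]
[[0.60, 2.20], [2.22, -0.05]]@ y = [[-2.72, -1.21, 3.26], [0.08, -3.35, 1.67]]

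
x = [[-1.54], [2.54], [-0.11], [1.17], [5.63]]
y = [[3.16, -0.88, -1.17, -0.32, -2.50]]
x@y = [[-4.87, 1.36, 1.80, 0.49, 3.85], [8.03, -2.24, -2.97, -0.81, -6.35], [-0.35, 0.1, 0.13, 0.04, 0.28], [3.7, -1.03, -1.37, -0.37, -2.92], [17.79, -4.95, -6.59, -1.80, -14.08]]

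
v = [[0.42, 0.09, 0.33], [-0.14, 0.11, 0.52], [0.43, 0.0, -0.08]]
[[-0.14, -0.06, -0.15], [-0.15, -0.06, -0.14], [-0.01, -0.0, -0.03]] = v @ [[-0.07, -0.04, -0.12],  [-0.30, 0.19, -0.18],  [-0.24, -0.17, -0.26]]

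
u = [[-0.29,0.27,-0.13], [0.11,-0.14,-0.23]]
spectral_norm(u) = 0.43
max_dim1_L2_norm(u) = 0.42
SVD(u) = [[-0.93, 0.36], [0.36, 0.93]] @ diag([0.43481440237770763, 0.2635079419769298]) @ [[0.71, -0.69, 0.09], [-0.00, -0.13, -0.99]]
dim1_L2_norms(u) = [0.42, 0.29]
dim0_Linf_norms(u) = [0.29, 0.27, 0.23]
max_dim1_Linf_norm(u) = 0.29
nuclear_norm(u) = 0.70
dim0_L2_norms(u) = [0.31, 0.3, 0.26]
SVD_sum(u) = [[-0.29, 0.28, -0.04], [0.11, -0.11, 0.01]] + [[-0.00, -0.01, -0.09], [-0.00, -0.03, -0.24]]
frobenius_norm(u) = 0.51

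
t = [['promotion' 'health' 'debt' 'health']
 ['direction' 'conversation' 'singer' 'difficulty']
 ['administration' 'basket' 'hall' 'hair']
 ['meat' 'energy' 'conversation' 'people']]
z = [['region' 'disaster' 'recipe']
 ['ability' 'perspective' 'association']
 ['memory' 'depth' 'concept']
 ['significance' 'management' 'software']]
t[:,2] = ['debt', 'singer', 'hall', 'conversation']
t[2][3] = 'hair'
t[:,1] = ['health', 'conversation', 'basket', 'energy']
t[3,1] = 'energy'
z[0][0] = 'region'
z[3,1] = 'management'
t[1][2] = 'singer'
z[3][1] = 'management'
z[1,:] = ['ability', 'perspective', 'association']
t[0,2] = 'debt'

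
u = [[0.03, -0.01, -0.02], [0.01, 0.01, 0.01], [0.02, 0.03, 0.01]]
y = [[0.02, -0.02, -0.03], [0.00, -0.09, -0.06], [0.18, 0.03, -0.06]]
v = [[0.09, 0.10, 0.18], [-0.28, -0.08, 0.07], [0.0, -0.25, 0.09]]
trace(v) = 0.10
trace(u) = 0.05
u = v @ y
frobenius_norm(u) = 0.06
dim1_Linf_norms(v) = [0.18, 0.28, 0.25]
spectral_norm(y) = 0.19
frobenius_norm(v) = 0.46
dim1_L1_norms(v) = [0.37, 0.43, 0.34]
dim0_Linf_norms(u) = [0.03, 0.03, 0.02]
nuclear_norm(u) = 0.08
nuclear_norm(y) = 0.31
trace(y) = -0.13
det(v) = 0.02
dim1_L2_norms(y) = [0.04, 0.11, 0.19]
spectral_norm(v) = 0.34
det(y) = -0.00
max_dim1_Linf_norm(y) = 0.18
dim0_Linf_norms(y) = [0.18, 0.09, 0.06]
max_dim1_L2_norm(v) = 0.3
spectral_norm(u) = 0.04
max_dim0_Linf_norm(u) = 0.03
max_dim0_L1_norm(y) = 0.2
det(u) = -0.00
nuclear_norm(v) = 0.78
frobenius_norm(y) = 0.22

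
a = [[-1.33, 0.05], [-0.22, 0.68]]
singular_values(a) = [1.36, 0.66]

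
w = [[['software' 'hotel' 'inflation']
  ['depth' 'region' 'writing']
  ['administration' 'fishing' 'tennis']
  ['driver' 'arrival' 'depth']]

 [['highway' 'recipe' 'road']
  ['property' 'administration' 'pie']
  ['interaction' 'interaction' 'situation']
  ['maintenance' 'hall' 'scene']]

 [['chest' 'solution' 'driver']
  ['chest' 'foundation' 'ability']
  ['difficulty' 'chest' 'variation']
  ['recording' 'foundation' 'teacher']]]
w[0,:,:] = [['software', 'hotel', 'inflation'], ['depth', 'region', 'writing'], ['administration', 'fishing', 'tennis'], ['driver', 'arrival', 'depth']]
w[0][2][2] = 'tennis'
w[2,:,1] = ['solution', 'foundation', 'chest', 'foundation']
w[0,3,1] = 'arrival'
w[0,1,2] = 'writing'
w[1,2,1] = 'interaction'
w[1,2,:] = ['interaction', 'interaction', 'situation']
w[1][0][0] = 'highway'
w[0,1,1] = 'region'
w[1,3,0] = 'maintenance'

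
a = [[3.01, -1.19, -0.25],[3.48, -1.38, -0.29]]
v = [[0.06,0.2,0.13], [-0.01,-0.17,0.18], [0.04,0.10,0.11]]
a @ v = [[0.18, 0.78, 0.15], [0.21, 0.9, 0.17]]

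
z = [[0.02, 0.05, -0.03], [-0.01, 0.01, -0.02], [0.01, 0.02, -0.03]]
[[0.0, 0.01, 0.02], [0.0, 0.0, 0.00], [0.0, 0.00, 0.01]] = z @ [[0.0, 0.01, 0.03], [0.01, 0.1, 0.27], [-0.00, -0.04, -0.10]]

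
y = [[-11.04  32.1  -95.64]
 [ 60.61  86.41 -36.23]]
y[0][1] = 32.1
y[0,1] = 32.1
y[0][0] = -11.04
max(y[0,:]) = 32.1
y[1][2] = -36.23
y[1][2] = -36.23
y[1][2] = -36.23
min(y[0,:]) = -95.64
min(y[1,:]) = -36.23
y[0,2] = -95.64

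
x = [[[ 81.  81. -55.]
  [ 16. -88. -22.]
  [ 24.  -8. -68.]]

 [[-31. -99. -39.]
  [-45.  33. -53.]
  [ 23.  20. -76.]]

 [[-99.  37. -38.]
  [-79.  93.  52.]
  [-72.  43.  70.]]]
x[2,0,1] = 37.0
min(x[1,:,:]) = -99.0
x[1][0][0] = -31.0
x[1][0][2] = -39.0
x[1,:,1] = [-99.0, 33.0, 20.0]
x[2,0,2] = -38.0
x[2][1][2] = 52.0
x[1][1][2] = -53.0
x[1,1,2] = -53.0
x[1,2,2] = -76.0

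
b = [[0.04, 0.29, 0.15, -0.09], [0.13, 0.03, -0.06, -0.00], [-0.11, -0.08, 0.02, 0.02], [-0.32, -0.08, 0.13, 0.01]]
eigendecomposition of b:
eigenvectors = [[(-0.44+0j),  -0.59+0.00j,  (-0.01+0.27j),  -0.01-0.27j], [(-0.31+0j),  0.31+0.00j,  (-0.18-0.28j),  (-0.18+0.28j)], [(0.34+0j),  (-0.12+0j),  (-0.11+0.47j),  (-0.11-0.47j)], [(0.77+0j),  -0.73+0.00j,  -0.76+0.00j,  (-0.76-0j)]]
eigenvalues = [(0.28+0j), (-0.19+0j), (0.01+0j), (0.01-0j)]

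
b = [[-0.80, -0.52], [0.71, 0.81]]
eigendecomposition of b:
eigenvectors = [[-0.88, 0.36],  [0.47, -0.93]]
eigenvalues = [-0.52, 0.53]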